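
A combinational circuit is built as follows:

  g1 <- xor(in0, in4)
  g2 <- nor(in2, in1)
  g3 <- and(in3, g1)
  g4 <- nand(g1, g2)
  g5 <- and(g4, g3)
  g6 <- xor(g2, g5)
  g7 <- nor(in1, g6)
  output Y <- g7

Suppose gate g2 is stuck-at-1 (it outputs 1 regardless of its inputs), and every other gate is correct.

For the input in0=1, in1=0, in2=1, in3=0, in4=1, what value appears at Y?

Propagate with g2 forced: g1=0, g2=1 [stuck-at-1], g3=0, g4=1, g5=0, g6=1, g7=0.
So Y = 0. (Without the fault it would be 1.)

0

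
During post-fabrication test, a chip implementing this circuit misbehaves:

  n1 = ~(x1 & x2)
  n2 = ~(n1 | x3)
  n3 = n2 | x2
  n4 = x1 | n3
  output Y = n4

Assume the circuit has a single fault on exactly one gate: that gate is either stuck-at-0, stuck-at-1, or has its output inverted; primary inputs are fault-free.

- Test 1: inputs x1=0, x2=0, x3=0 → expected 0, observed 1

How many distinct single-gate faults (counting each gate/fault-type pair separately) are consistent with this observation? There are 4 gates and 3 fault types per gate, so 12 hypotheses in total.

8

Fault-free: n1=1, n2=0, n3=0, n4=0 → 0. Observed 1.
  n1 stuck-at-0: output 1 ✓
  n1 stuck-at-1: output 0 ✗
  n1 inverted output: output 1 ✓
  n2 stuck-at-0: output 0 ✗
  n2 stuck-at-1: output 1 ✓
  n2 inverted output: output 1 ✓
  n3 stuck-at-0: output 0 ✗
  n3 stuck-at-1: output 1 ✓
  n3 inverted output: output 1 ✓
  n4 stuck-at-0: output 0 ✗
  n4 stuck-at-1: output 1 ✓
  n4 inverted output: output 1 ✓
Consistent faults: {n1 stuck-at-0, n1 inverted output, n2 stuck-at-1, n2 inverted output, n3 stuck-at-1, n3 inverted output, n4 stuck-at-1, n4 inverted output} — 8 in all.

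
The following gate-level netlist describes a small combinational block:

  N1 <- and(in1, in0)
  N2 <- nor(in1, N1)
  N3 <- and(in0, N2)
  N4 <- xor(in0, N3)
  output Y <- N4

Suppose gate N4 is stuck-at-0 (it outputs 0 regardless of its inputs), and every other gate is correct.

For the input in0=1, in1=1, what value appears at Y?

0

Propagate with N4 forced: N1=1, N2=0, N3=0, N4=0 [stuck-at-0].
So Y = 0. (Without the fault it would be 1.)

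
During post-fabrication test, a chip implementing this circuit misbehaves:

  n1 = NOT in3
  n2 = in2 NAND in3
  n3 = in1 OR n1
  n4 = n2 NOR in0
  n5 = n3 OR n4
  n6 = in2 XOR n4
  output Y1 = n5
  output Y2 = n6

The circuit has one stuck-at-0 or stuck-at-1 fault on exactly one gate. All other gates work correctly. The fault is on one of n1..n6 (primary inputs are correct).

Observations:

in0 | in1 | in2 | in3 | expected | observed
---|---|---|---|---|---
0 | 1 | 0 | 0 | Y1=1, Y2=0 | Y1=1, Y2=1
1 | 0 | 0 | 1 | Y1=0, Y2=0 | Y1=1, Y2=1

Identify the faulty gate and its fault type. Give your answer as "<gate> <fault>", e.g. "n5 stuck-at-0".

Fault-free values for test 1 (in0=0, in1=1, in2=0, in3=0): n1=1, n2=1, n3=1, n4=0, n5=1, n6=0, giving Y1=1, Y2=0. Observed Y1=1, Y2=1.
Test 1: faults giving observed Y1=1, Y2=1 are {n2 stuck-at-0, n4 stuck-at-1, n6 stuck-at-1}.
Test 2 (in0=1, in1=0, in2=0, in3=1): fault-free n1=0, n2=1, n3=0, n4=0, n5=0, n6=0 → Y1=0, Y2=0; observed Y1=1, Y2=1. Eliminates n2 stuck-at-0, n6 stuck-at-1.
Only n4 stuck-at-1 is consistent with every test.

n4 stuck-at-1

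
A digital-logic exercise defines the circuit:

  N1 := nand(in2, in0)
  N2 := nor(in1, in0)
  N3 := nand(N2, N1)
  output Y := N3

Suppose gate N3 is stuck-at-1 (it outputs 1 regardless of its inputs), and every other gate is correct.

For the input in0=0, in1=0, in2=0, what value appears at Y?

1

Propagate with N3 forced: N1=1, N2=1, N3=1 [stuck-at-1].
So Y = 1. (Without the fault it would be 0.)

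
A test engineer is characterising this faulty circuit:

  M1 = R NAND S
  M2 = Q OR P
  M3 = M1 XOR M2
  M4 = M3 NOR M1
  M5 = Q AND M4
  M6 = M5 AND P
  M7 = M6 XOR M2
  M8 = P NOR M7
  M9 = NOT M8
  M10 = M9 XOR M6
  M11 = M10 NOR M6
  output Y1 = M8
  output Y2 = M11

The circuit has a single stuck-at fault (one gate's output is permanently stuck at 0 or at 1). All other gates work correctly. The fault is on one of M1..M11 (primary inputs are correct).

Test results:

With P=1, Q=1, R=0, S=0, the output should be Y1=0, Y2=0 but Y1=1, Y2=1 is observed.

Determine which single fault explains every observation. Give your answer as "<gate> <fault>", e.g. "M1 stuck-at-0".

Fault-free values for test 1 (P=1, Q=1, R=0, S=0): M1=1, M2=1, M3=0, M4=0, M5=0, M6=0, M7=1, M8=0, M9=1, M10=1, M11=0, giving Y1=0, Y2=0. Observed Y1=1, Y2=1.
Test 1: faults giving observed Y1=1, Y2=1 are {M8 stuck-at-1}.
Only M8 stuck-at-1 is consistent with every test.

M8 stuck-at-1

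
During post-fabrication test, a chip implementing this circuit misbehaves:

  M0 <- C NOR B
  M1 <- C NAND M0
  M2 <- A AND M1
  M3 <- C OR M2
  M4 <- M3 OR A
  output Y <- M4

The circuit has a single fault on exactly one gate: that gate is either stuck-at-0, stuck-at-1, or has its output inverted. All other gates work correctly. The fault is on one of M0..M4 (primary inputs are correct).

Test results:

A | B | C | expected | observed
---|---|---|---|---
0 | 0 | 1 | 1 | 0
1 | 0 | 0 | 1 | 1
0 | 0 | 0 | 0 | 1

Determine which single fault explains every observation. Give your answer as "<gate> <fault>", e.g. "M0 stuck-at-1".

Fault-free values for test 1 (A=0, B=0, C=1): M0=0, M1=1, M2=0, M3=1, M4=1, giving Y=1. Observed 0.
Test 1: faults giving observed 0 are {M3 stuck-at-0, M3 inverted output, M4 stuck-at-0, M4 inverted output}.
Test 2 (A=1, B=0, C=0): fault-free M0=1, M1=1, M2=1, M3=1, M4=1 → 1; observed 1. Eliminates M4 stuck-at-0, M4 inverted output.
Test 3 (A=0, B=0, C=0): fault-free M0=1, M1=1, M2=0, M3=0, M4=0 → 0; observed 1. Eliminates M3 stuck-at-0.
Only M3 inverted output is consistent with every test.

M3 inverted output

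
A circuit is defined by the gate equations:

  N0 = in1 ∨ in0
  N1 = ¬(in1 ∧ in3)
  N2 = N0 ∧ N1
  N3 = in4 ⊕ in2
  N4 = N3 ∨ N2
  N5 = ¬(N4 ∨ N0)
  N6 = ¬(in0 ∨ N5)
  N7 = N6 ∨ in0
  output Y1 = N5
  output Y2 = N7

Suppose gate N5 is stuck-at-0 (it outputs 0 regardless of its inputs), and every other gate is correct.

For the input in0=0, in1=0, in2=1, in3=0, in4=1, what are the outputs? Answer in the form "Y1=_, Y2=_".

Propagate with N5 forced: N0=0, N1=1, N2=0, N3=0, N4=0, N5=0 [stuck-at-0], N6=1, N7=1.
So the outputs are Y1=0, Y2=1. (Without the fault they would be Y1=1, Y2=0.)

Y1=0, Y2=1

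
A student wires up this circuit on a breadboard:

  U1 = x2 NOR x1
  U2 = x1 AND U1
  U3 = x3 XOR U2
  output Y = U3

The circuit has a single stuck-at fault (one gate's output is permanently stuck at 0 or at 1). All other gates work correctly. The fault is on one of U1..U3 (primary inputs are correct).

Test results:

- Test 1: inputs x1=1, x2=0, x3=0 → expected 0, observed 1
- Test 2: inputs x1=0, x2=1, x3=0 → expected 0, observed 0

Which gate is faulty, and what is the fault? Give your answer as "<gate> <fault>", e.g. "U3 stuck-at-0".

Fault-free values for test 1 (x1=1, x2=0, x3=0): U1=0, U2=0, U3=0, giving Y=0. Observed 1.
Test 1: faults giving observed 1 are {U1 stuck-at-1, U2 stuck-at-1, U3 stuck-at-1}.
Test 2 (x1=0, x2=1, x3=0): fault-free U1=0, U2=0, U3=0 → 0; observed 0. Eliminates U2 stuck-at-1, U3 stuck-at-1.
Only U1 stuck-at-1 is consistent with every test.

U1 stuck-at-1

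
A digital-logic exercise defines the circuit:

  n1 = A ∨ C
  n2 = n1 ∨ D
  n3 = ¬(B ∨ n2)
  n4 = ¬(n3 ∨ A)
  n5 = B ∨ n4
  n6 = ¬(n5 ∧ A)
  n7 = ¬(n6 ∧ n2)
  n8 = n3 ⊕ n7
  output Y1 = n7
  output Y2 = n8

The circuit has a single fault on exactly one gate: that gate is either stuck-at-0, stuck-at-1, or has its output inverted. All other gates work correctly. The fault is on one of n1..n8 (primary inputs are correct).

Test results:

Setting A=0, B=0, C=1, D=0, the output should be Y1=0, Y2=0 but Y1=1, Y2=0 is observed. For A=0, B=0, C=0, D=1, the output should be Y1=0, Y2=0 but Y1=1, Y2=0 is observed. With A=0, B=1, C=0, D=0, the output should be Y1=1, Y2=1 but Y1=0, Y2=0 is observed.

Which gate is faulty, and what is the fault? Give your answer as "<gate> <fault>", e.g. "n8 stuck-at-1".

Fault-free values for test 1 (A=0, B=0, C=1, D=0): n1=1, n2=1, n3=0, n4=1, n5=1, n6=1, n7=0, n8=0, giving Y1=0, Y2=0. Observed Y1=1, Y2=0.
Test 1: faults giving observed Y1=1, Y2=0 are {n1 stuck-at-0, n1 inverted output, n2 stuck-at-0, n2 inverted output}.
Test 2 (A=0, B=0, C=0, D=1): fault-free n1=0, n2=1, n3=0, n4=1, n5=1, n6=1, n7=0, n8=0 → Y1=0, Y2=0; observed Y1=1, Y2=0. Eliminates n1 stuck-at-0, n1 inverted output.
Test 3 (A=0, B=1, C=0, D=0): fault-free n1=0, n2=0, n3=0, n4=1, n5=1, n6=1, n7=1, n8=1 → Y1=1, Y2=1; observed Y1=0, Y2=0. Eliminates n2 stuck-at-0.
Only n2 inverted output is consistent with every test.

n2 inverted output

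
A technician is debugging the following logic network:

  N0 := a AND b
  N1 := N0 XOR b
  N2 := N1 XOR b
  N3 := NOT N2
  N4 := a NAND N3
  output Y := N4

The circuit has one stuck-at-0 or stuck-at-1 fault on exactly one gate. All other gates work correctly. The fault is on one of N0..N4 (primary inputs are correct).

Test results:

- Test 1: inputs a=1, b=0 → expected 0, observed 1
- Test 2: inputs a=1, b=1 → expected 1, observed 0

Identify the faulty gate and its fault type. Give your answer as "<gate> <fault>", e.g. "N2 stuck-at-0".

Fault-free values for test 1 (a=1, b=0): N0=0, N1=0, N2=0, N3=1, N4=0, giving Y=0. Observed 1.
Test 1: faults giving observed 1 are {N0 stuck-at-1, N1 stuck-at-1, N2 stuck-at-1, N3 stuck-at-0, N4 stuck-at-1}.
Test 2 (a=1, b=1): fault-free N0=1, N1=0, N2=1, N3=0, N4=1 → 1; observed 0. Eliminates N0 stuck-at-1, N2 stuck-at-1, N3 stuck-at-0, N4 stuck-at-1.
Only N1 stuck-at-1 is consistent with every test.

N1 stuck-at-1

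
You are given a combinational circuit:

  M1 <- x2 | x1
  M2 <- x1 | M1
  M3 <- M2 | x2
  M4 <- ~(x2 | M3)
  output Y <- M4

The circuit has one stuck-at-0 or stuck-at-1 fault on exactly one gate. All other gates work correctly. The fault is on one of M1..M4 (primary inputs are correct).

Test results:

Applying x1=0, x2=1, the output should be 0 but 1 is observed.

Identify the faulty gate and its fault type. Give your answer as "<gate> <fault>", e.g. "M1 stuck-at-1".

M4 stuck-at-1

Fault-free values for test 1 (x1=0, x2=1): M1=1, M2=1, M3=1, M4=0, giving Y=0. Observed 1.
Test 1: faults giving observed 1 are {M4 stuck-at-1}.
Only M4 stuck-at-1 is consistent with every test.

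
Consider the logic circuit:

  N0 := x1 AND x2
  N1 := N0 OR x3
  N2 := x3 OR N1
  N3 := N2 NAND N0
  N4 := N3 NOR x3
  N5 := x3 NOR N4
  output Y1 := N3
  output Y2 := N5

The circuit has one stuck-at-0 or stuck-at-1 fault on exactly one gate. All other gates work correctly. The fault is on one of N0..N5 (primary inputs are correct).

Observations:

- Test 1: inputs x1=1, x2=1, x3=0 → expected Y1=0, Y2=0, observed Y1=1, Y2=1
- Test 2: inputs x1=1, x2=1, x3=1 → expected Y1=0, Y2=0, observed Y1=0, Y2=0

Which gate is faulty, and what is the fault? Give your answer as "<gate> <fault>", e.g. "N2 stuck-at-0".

N1 stuck-at-0

Fault-free values for test 1 (x1=1, x2=1, x3=0): N0=1, N1=1, N2=1, N3=0, N4=1, N5=0, giving Y1=0, Y2=0. Observed Y1=1, Y2=1.
Test 1: faults giving observed Y1=1, Y2=1 are {N0 stuck-at-0, N1 stuck-at-0, N2 stuck-at-0, N3 stuck-at-1}.
Test 2 (x1=1, x2=1, x3=1): fault-free N0=1, N1=1, N2=1, N3=0, N4=0, N5=0 → Y1=0, Y2=0; observed Y1=0, Y2=0. Eliminates N0 stuck-at-0, N2 stuck-at-0, N3 stuck-at-1.
Only N1 stuck-at-0 is consistent with every test.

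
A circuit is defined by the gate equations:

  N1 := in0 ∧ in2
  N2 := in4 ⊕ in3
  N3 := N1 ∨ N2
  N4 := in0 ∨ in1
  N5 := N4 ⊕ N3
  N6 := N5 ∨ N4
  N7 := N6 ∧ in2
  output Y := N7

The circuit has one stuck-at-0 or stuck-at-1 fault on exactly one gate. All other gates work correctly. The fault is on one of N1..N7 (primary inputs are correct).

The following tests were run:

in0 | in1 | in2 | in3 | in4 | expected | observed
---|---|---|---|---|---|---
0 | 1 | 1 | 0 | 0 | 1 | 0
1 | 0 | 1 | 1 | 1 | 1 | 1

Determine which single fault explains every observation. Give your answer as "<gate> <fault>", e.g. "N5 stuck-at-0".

Fault-free values for test 1 (in0=0, in1=1, in2=1, in3=0, in4=0): N1=0, N2=0, N3=0, N4=1, N5=1, N6=1, N7=1, giving Y=1. Observed 0.
Test 1: faults giving observed 0 are {N4 stuck-at-0, N6 stuck-at-0, N7 stuck-at-0}.
Test 2 (in0=1, in1=0, in2=1, in3=1, in4=1): fault-free N1=1, N2=0, N3=1, N4=1, N5=0, N6=1, N7=1 → 1; observed 1. Eliminates N6 stuck-at-0, N7 stuck-at-0.
Only N4 stuck-at-0 is consistent with every test.

N4 stuck-at-0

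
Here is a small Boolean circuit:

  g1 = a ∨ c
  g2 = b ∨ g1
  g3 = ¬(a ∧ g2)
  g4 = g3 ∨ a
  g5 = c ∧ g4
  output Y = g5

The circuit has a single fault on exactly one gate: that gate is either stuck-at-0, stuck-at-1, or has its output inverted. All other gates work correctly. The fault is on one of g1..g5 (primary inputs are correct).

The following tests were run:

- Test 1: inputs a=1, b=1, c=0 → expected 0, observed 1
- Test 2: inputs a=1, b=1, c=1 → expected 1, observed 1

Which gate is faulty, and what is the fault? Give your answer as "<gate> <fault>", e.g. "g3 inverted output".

Fault-free values for test 1 (a=1, b=1, c=0): g1=1, g2=1, g3=0, g4=1, g5=0, giving Y=0. Observed 1.
Test 1: faults giving observed 1 are {g5 stuck-at-1, g5 inverted output}.
Test 2 (a=1, b=1, c=1): fault-free g1=1, g2=1, g3=0, g4=1, g5=1 → 1; observed 1. Eliminates g5 inverted output.
Only g5 stuck-at-1 is consistent with every test.

g5 stuck-at-1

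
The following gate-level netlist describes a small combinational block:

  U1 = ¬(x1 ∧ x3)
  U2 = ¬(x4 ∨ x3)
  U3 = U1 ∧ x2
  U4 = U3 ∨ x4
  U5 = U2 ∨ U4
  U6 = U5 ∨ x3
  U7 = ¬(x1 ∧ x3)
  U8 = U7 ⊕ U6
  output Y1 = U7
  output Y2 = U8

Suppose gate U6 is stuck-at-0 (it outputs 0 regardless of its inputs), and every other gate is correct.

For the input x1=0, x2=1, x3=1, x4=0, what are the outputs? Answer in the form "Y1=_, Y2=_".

Propagate with U6 forced: U1=1, U2=0, U3=1, U4=1, U5=1, U6=0 [stuck-at-0], U7=1, U8=1.
So the outputs are Y1=1, Y2=1. (Without the fault they would be Y1=1, Y2=0.)

Y1=1, Y2=1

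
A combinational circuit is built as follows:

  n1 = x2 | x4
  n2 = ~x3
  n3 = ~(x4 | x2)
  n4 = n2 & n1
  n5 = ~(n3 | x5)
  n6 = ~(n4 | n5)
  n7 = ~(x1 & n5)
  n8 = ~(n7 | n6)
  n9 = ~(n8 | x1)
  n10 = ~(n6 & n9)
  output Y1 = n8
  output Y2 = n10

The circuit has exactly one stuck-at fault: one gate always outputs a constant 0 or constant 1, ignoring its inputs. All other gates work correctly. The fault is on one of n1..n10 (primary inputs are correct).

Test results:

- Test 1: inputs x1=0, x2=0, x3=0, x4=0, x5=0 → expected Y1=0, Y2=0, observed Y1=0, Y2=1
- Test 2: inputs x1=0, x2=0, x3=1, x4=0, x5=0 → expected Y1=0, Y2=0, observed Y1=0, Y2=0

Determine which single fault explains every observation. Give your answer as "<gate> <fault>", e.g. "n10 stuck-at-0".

Fault-free values for test 1 (x1=0, x2=0, x3=0, x4=0, x5=0): n1=0, n2=1, n3=1, n4=0, n5=0, n6=1, n7=1, n8=0, n9=1, n10=0, giving Y1=0, Y2=0. Observed Y1=0, Y2=1.
Test 1: faults giving observed Y1=0, Y2=1 are {n1 stuck-at-1, n3 stuck-at-0, n4 stuck-at-1, n5 stuck-at-1, n6 stuck-at-0, n9 stuck-at-0, n10 stuck-at-1}.
Test 2 (x1=0, x2=0, x3=1, x4=0, x5=0): fault-free n1=0, n2=0, n3=1, n4=0, n5=0, n6=1, n7=1, n8=0, n9=1, n10=0 → Y1=0, Y2=0; observed Y1=0, Y2=0. Eliminates n3 stuck-at-0, n4 stuck-at-1, n5 stuck-at-1, n6 stuck-at-0, n9 stuck-at-0, n10 stuck-at-1.
Only n1 stuck-at-1 is consistent with every test.

n1 stuck-at-1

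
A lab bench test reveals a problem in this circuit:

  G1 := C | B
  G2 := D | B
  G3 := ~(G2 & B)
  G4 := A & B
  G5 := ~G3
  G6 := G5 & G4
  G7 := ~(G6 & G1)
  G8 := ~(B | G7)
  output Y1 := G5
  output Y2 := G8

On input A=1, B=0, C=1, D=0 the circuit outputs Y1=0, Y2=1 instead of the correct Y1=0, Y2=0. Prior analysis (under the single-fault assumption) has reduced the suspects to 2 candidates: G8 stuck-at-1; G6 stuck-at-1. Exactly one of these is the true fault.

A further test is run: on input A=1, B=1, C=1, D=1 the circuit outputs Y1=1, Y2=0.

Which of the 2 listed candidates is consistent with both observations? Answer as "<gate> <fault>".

Evaluate each candidate on input A=1, B=1, C=1, D=1:
  G8 stuck-at-1: G1=1, G2=1, G3=0, G4=1, G5=1, G6=1, G7=0, G8=1 [stuck-at-1] → Y1=1, Y2=1 — eliminated
  G6 stuck-at-1: G1=1, G2=1, G3=0, G4=1, G5=1, G6=1 [stuck-at-1], G7=0, G8=0 → Y1=1, Y2=0 — matches
Only G6 stuck-at-1 reproduces the observed Y1=1, Y2=0.

G6 stuck-at-1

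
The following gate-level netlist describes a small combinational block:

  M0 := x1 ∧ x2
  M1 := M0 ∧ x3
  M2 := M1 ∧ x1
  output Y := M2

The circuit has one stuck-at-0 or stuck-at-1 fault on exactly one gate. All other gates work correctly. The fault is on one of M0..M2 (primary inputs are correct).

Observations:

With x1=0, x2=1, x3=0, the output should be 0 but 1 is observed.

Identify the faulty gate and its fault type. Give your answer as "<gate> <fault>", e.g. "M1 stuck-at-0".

M2 stuck-at-1

Fault-free values for test 1 (x1=0, x2=1, x3=0): M0=0, M1=0, M2=0, giving Y=0. Observed 1.
Test 1: faults giving observed 1 are {M2 stuck-at-1}.
Only M2 stuck-at-1 is consistent with every test.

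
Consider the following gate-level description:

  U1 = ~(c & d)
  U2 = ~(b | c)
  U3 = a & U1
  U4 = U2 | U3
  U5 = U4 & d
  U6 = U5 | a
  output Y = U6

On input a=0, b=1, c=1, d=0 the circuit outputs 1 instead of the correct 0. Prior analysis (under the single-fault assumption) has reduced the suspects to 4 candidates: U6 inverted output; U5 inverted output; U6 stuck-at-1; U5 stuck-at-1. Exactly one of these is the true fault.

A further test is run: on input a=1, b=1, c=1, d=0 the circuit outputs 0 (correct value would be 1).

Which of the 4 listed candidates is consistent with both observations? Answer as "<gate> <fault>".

Evaluate each candidate on input a=1, b=1, c=1, d=0:
  U6 inverted output: U1=1, U2=0, U3=1, U4=1, U5=0, U6=0 [inverted output] → 0 — matches
  U5 inverted output: U1=1, U2=0, U3=1, U4=1, U5=1 [inverted output], U6=1 → 1 — eliminated
  U6 stuck-at-1: U1=1, U2=0, U3=1, U4=1, U5=0, U6=1 [stuck-at-1] → 1 — eliminated
  U5 stuck-at-1: U1=1, U2=0, U3=1, U4=1, U5=1 [stuck-at-1], U6=1 → 1 — eliminated
Only U6 inverted output reproduces the observed 0.

U6 inverted output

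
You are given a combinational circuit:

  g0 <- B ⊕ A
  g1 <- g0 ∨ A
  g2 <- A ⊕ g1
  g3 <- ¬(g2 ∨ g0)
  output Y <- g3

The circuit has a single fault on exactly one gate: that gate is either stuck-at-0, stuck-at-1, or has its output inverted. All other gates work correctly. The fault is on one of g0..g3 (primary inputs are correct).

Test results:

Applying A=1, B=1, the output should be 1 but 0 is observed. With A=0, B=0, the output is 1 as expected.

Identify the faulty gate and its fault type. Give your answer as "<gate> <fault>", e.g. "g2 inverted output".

Fault-free values for test 1 (A=1, B=1): g0=0, g1=1, g2=0, g3=1, giving Y=1. Observed 0.
Test 1: faults giving observed 0 are {g0 stuck-at-1, g0 inverted output, g1 stuck-at-0, g1 inverted output, g2 stuck-at-1, g2 inverted output, g3 stuck-at-0, g3 inverted output}.
Test 2 (A=0, B=0): fault-free g0=0, g1=0, g2=0, g3=1 → 1; observed 1. Eliminates g0 stuck-at-1, g0 inverted output, g1 inverted output, g2 stuck-at-1, g2 inverted output, g3 stuck-at-0, g3 inverted output.
Only g1 stuck-at-0 is consistent with every test.

g1 stuck-at-0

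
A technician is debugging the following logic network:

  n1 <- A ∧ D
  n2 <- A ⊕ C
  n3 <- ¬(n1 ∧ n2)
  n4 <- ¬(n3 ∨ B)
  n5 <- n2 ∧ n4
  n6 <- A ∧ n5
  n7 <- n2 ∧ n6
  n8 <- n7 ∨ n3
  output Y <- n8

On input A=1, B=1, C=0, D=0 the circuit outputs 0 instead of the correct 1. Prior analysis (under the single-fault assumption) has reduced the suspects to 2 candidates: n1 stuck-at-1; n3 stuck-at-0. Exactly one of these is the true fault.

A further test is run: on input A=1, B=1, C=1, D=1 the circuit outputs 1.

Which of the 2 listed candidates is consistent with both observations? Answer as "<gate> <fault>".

n1 stuck-at-1

Evaluate each candidate on input A=1, B=1, C=1, D=1:
  n1 stuck-at-1: n1=1 [stuck-at-1], n2=0, n3=1, n4=0, n5=0, n6=0, n7=0, n8=1 → 1 — matches
  n3 stuck-at-0: n1=1, n2=0, n3=0 [stuck-at-0], n4=0, n5=0, n6=0, n7=0, n8=0 → 0 — eliminated
Only n1 stuck-at-1 reproduces the observed 1.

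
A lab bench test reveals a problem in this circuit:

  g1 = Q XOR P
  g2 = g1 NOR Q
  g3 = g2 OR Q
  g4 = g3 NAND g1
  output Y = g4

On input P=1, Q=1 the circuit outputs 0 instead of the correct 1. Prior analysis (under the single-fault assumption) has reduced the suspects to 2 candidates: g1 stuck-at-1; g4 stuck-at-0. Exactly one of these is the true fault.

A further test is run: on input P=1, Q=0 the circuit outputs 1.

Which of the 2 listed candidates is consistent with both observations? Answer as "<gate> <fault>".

Evaluate each candidate on input P=1, Q=0:
  g1 stuck-at-1: g1=1 [stuck-at-1], g2=0, g3=0, g4=1 → 1 — matches
  g4 stuck-at-0: g1=1, g2=0, g3=0, g4=0 [stuck-at-0] → 0 — eliminated
Only g1 stuck-at-1 reproduces the observed 1.

g1 stuck-at-1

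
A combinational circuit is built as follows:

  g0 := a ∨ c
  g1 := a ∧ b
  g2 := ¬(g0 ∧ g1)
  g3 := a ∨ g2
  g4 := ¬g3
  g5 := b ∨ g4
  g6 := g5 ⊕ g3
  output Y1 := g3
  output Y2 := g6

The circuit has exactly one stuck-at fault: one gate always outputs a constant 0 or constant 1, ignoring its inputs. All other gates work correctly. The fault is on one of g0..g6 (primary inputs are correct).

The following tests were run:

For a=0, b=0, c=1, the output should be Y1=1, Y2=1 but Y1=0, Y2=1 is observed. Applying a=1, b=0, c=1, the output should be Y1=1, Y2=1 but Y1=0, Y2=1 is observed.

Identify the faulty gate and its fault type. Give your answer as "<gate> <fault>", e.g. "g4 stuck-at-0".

g3 stuck-at-0

Fault-free values for test 1 (a=0, b=0, c=1): g0=1, g1=0, g2=1, g3=1, g4=0, g5=0, g6=1, giving Y1=1, Y2=1. Observed Y1=0, Y2=1.
Test 1: faults giving observed Y1=0, Y2=1 are {g1 stuck-at-1, g2 stuck-at-0, g3 stuck-at-0}.
Test 2 (a=1, b=0, c=1): fault-free g0=1, g1=0, g2=1, g3=1, g4=0, g5=0, g6=1 → Y1=1, Y2=1; observed Y1=0, Y2=1. Eliminates g1 stuck-at-1, g2 stuck-at-0.
Only g3 stuck-at-0 is consistent with every test.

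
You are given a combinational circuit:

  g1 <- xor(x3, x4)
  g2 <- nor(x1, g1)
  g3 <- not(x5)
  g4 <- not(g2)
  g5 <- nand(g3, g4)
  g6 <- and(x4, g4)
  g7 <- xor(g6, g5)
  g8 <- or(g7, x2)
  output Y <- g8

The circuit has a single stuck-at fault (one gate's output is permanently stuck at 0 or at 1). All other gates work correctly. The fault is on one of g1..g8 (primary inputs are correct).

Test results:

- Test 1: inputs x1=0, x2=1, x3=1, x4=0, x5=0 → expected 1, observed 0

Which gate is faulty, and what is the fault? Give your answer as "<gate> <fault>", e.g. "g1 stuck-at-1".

Fault-free values for test 1 (x1=0, x2=1, x3=1, x4=0, x5=0): g1=1, g2=0, g3=1, g4=1, g5=0, g6=0, g7=0, g8=1, giving Y=1. Observed 0.
Test 1: faults giving observed 0 are {g8 stuck-at-0}.
Only g8 stuck-at-0 is consistent with every test.

g8 stuck-at-0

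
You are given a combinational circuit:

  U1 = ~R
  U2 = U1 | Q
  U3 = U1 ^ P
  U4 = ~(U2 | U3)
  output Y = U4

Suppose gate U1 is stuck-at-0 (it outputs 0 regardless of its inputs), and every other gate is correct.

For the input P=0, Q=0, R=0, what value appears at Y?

Propagate with U1 forced: U1=0 [stuck-at-0], U2=0, U3=0, U4=1.
So Y = 1. (Without the fault it would be 0.)

1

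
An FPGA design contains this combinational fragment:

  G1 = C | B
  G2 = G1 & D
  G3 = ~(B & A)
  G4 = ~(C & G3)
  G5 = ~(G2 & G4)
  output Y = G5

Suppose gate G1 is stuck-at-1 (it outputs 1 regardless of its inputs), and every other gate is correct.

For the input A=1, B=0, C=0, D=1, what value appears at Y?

Propagate with G1 forced: G1=1 [stuck-at-1], G2=1, G3=1, G4=1, G5=0.
So Y = 0. (Without the fault it would be 1.)

0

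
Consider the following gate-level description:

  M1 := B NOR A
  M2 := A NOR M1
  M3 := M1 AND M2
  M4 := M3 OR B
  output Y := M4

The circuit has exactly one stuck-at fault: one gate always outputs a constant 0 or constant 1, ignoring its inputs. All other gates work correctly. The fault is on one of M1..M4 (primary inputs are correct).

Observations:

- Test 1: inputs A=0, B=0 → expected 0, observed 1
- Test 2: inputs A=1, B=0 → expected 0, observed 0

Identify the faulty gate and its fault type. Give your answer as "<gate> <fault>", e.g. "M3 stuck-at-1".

M2 stuck-at-1

Fault-free values for test 1 (A=0, B=0): M1=1, M2=0, M3=0, M4=0, giving Y=0. Observed 1.
Test 1: faults giving observed 1 are {M2 stuck-at-1, M3 stuck-at-1, M4 stuck-at-1}.
Test 2 (A=1, B=0): fault-free M1=0, M2=0, M3=0, M4=0 → 0; observed 0. Eliminates M3 stuck-at-1, M4 stuck-at-1.
Only M2 stuck-at-1 is consistent with every test.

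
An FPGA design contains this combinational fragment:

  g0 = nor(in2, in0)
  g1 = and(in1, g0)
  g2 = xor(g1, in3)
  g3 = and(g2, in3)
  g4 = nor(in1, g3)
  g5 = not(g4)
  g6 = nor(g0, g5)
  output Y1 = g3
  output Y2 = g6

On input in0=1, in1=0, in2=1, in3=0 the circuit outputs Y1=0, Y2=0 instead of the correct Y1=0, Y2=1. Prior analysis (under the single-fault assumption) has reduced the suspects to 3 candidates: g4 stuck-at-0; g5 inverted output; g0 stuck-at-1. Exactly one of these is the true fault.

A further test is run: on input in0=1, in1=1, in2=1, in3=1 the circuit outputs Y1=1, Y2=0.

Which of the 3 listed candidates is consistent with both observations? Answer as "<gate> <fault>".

Evaluate each candidate on input in0=1, in1=1, in2=1, in3=1:
  g4 stuck-at-0: g0=0, g1=0, g2=1, g3=1, g4=0 [stuck-at-0], g5=1, g6=0 → Y1=1, Y2=0 — matches
  g5 inverted output: g0=0, g1=0, g2=1, g3=1, g4=0, g5=0 [inverted output], g6=1 → Y1=1, Y2=1 — eliminated
  g0 stuck-at-1: g0=1 [stuck-at-1], g1=1, g2=0, g3=0, g4=0, g5=1, g6=0 → Y1=0, Y2=0 — eliminated
Only g4 stuck-at-0 reproduces the observed Y1=1, Y2=0.

g4 stuck-at-0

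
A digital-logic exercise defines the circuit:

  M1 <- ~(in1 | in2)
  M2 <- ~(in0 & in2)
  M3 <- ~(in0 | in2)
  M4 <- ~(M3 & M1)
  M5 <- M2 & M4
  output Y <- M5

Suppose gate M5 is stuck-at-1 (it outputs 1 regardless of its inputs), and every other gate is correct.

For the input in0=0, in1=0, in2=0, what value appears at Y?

Propagate with M5 forced: M1=1, M2=1, M3=1, M4=0, M5=1 [stuck-at-1].
So Y = 1. (Without the fault it would be 0.)

1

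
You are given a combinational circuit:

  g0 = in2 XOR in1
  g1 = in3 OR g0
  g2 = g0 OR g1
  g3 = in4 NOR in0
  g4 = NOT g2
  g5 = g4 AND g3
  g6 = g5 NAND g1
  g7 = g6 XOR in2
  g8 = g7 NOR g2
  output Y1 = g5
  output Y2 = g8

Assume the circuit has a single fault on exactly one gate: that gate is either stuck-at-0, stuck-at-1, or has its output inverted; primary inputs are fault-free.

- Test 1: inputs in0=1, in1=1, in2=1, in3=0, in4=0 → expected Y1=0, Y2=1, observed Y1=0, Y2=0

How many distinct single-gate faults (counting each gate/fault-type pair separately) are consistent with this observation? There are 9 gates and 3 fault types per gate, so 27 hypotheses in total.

12

Fault-free: g0=0, g1=0, g2=0, g3=0, g4=1, g5=0, g6=1, g7=0, g8=1 → Y1=0, Y2=1. Observed Y1=0, Y2=0.
  g0: stuck-at-1, inverted output ✓; others ✗
  g1: stuck-at-1, inverted output ✓; others ✗
  g2: stuck-at-1, inverted output ✓; others ✗
  g3: none of the 3 fault types match ✗
  g4: none of the 3 fault types match ✗
  g5: none of the 3 fault types match ✗
  g6: stuck-at-0, inverted output ✓; others ✗
  g7: stuck-at-1, inverted output ✓; others ✗
  g8: stuck-at-0, inverted output ✓; others ✗
Consistent faults: {g0 stuck-at-1, g0 inverted output, g1 stuck-at-1, g1 inverted output, g2 stuck-at-1, g2 inverted output, g6 stuck-at-0, g6 inverted output, g7 stuck-at-1, g7 inverted output, g8 stuck-at-0, g8 inverted output} — 12 in all.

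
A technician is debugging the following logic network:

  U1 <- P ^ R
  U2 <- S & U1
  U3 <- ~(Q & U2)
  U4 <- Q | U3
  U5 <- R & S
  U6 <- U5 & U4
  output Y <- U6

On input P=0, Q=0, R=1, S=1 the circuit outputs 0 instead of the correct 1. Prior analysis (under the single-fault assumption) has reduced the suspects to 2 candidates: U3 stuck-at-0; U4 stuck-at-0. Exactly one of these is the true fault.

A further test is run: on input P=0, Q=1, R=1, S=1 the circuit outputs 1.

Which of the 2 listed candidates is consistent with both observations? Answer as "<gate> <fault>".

Evaluate each candidate on input P=0, Q=1, R=1, S=1:
  U3 stuck-at-0: U1=1, U2=1, U3=0 [stuck-at-0], U4=1, U5=1, U6=1 → 1 — matches
  U4 stuck-at-0: U1=1, U2=1, U3=0, U4=0 [stuck-at-0], U5=1, U6=0 → 0 — eliminated
Only U3 stuck-at-0 reproduces the observed 1.

U3 stuck-at-0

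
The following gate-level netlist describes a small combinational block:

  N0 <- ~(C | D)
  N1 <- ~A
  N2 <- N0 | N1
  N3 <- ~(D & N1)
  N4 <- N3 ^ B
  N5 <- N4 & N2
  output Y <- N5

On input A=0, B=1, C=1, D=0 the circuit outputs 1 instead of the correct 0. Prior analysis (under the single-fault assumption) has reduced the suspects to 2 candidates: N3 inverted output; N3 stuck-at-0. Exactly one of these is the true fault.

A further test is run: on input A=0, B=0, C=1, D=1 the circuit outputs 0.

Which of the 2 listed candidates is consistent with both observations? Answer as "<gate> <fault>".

Evaluate each candidate on input A=0, B=0, C=1, D=1:
  N3 inverted output: N0=0, N1=1, N2=1, N3=1 [inverted output], N4=1, N5=1 → 1 — eliminated
  N3 stuck-at-0: N0=0, N1=1, N2=1, N3=0 [stuck-at-0], N4=0, N5=0 → 0 — matches
Only N3 stuck-at-0 reproduces the observed 0.

N3 stuck-at-0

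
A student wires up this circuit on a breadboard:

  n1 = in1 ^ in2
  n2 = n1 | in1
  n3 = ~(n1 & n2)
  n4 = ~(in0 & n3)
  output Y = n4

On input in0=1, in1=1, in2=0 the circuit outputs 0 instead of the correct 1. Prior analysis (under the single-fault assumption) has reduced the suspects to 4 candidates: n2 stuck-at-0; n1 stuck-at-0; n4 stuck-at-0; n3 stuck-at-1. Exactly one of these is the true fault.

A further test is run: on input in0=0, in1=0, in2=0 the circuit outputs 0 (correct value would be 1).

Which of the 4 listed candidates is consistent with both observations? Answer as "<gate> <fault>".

Evaluate each candidate on input in0=0, in1=0, in2=0:
  n2 stuck-at-0: n1=0, n2=0 [stuck-at-0], n3=1, n4=1 → 1 — eliminated
  n1 stuck-at-0: n1=0 [stuck-at-0], n2=0, n3=1, n4=1 → 1 — eliminated
  n4 stuck-at-0: n1=0, n2=0, n3=1, n4=0 [stuck-at-0] → 0 — matches
  n3 stuck-at-1: n1=0, n2=0, n3=1 [stuck-at-1], n4=1 → 1 — eliminated
Only n4 stuck-at-0 reproduces the observed 0.

n4 stuck-at-0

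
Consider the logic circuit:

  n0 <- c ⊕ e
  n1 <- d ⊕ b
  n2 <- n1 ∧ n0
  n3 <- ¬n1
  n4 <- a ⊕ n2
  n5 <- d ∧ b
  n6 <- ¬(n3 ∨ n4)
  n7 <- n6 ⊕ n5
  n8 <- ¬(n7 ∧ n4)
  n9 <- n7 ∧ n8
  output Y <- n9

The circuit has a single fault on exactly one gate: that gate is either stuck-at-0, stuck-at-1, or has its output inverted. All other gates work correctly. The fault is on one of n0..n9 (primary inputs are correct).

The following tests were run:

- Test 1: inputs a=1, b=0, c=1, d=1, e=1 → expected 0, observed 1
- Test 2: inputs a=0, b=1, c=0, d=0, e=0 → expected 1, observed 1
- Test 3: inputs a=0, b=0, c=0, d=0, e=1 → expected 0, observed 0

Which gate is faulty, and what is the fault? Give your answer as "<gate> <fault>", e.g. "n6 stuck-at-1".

Fault-free values for test 1 (a=1, b=0, c=1, d=1, e=1): n0=0, n1=1, n2=0, n3=0, n4=1, n5=0, n6=0, n7=0, n8=1, n9=0, giving Y=0. Observed 1.
Test 1: faults giving observed 1 are {n0 stuck-at-1, n0 inverted output, n2 stuck-at-1, n2 inverted output, n4 stuck-at-0, n4 inverted output, n9 stuck-at-1, n9 inverted output}.
Test 2 (a=0, b=1, c=0, d=0, e=0): fault-free n0=0, n1=1, n2=0, n3=0, n4=0, n5=0, n6=1, n7=1, n8=1, n9=1 → 1; observed 1. Eliminates n0 stuck-at-1, n0 inverted output, n2 stuck-at-1, n2 inverted output, n4 inverted output, n9 inverted output.
Test 3 (a=0, b=0, c=0, d=0, e=1): fault-free n0=1, n1=0, n2=0, n3=1, n4=0, n5=0, n6=0, n7=0, n8=1, n9=0 → 0; observed 0. Eliminates n9 stuck-at-1.
Only n4 stuck-at-0 is consistent with every test.

n4 stuck-at-0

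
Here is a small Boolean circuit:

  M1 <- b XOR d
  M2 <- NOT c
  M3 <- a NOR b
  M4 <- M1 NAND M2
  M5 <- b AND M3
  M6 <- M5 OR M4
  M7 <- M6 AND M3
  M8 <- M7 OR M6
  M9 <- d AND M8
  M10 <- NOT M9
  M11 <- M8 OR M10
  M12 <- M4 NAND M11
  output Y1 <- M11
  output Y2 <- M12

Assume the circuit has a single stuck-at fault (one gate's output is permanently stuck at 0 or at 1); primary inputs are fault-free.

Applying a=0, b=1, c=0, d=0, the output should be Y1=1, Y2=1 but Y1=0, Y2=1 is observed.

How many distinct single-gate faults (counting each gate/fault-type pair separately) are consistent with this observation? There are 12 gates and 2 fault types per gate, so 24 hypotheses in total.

Fault-free: M1=1, M2=1, M3=0, M4=0, M5=0, M6=0, M7=0, M8=0, M9=0, M10=1, M11=1, M12=1 → Y1=1, Y2=1. Observed Y1=0, Y2=1.
  M1: none of the 2 fault types match ✗
  M2: none of the 2 fault types match ✗
  M3: none of the 2 fault types match ✗
  M4: none of the 2 fault types match ✗
  M5: none of the 2 fault types match ✗
  M6: none of the 2 fault types match ✗
  M7: none of the 2 fault types match ✗
  M8: none of the 2 fault types match ✗
  M9: stuck-at-1 ✓; others ✗
  M10: stuck-at-0 ✓; others ✗
  M11: stuck-at-0 ✓; others ✗
  M12: none of the 2 fault types match ✗
Consistent faults: {M9 stuck-at-1, M10 stuck-at-0, M11 stuck-at-0} — 3 in all.

3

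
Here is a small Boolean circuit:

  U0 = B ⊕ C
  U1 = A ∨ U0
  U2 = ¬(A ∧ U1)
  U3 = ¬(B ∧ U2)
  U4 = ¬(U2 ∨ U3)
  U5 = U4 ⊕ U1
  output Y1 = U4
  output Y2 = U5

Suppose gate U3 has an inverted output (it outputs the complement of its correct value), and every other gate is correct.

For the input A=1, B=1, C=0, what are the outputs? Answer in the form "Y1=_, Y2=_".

Y1=1, Y2=0

Propagate with U3 forced: U0=1, U1=1, U2=0, U3=0 [inverted output], U4=1, U5=0.
So the outputs are Y1=1, Y2=0. (Without the fault they would be Y1=0, Y2=1.)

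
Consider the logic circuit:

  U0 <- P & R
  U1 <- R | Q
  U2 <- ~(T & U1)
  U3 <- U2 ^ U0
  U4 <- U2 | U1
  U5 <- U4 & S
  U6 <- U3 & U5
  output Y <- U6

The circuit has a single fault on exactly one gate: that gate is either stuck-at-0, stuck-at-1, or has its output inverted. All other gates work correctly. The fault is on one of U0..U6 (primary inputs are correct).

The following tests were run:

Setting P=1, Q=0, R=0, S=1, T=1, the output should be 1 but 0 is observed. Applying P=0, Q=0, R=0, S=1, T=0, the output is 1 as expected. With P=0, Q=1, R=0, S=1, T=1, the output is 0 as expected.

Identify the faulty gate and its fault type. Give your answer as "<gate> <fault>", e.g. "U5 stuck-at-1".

U1 stuck-at-1

Fault-free values for test 1 (P=1, Q=0, R=0, S=1, T=1): U0=0, U1=0, U2=1, U3=1, U4=1, U5=1, U6=1, giving Y=1. Observed 0.
Test 1: faults giving observed 0 are {U0 stuck-at-1, U0 inverted output, U1 stuck-at-1, U1 inverted output, U2 stuck-at-0, U2 inverted output, U3 stuck-at-0, U3 inverted output, U4 stuck-at-0, U4 inverted output, U5 stuck-at-0, U5 inverted output, U6 stuck-at-0, U6 inverted output}.
Test 2 (P=0, Q=0, R=0, S=1, T=0): fault-free U0=0, U1=0, U2=1, U3=1, U4=1, U5=1, U6=1 → 1; observed 1. Eliminates U0 stuck-at-1, U0 inverted output, U2 stuck-at-0, U2 inverted output, U3 stuck-at-0, U3 inverted output, U4 stuck-at-0, U4 inverted output, U5 stuck-at-0, U5 inverted output, U6 stuck-at-0, U6 inverted output.
Test 3 (P=0, Q=1, R=0, S=1, T=1): fault-free U0=0, U1=1, U2=0, U3=0, U4=1, U5=1, U6=0 → 0; observed 0. Eliminates U1 inverted output.
Only U1 stuck-at-1 is consistent with every test.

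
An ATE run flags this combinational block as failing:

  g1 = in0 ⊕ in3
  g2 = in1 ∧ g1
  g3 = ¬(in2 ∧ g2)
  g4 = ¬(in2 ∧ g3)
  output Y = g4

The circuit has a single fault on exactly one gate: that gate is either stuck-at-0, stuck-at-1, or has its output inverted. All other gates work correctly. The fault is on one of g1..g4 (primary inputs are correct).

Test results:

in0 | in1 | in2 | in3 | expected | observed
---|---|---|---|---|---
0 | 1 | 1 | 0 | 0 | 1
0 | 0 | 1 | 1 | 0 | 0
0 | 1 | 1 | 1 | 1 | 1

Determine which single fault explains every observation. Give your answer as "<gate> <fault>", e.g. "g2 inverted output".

g1 stuck-at-1

Fault-free values for test 1 (in0=0, in1=1, in2=1, in3=0): g1=0, g2=0, g3=1, g4=0, giving Y=0. Observed 1.
Test 1: faults giving observed 1 are {g1 stuck-at-1, g1 inverted output, g2 stuck-at-1, g2 inverted output, g3 stuck-at-0, g3 inverted output, g4 stuck-at-1, g4 inverted output}.
Test 2 (in0=0, in1=0, in2=1, in3=1): fault-free g1=1, g2=0, g3=1, g4=0 → 0; observed 0. Eliminates g2 stuck-at-1, g2 inverted output, g3 stuck-at-0, g3 inverted output, g4 stuck-at-1, g4 inverted output.
Test 3 (in0=0, in1=1, in2=1, in3=1): fault-free g1=1, g2=1, g3=0, g4=1 → 1; observed 1. Eliminates g1 inverted output.
Only g1 stuck-at-1 is consistent with every test.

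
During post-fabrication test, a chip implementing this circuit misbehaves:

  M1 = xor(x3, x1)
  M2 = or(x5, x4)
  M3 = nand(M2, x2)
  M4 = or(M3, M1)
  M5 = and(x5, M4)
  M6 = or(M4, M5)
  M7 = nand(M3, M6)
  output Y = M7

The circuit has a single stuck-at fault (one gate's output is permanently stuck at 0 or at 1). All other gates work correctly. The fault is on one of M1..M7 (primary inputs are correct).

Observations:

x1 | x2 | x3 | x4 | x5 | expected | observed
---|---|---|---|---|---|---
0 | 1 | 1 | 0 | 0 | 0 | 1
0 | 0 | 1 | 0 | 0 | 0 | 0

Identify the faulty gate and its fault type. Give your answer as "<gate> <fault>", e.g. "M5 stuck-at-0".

M2 stuck-at-1

Fault-free values for test 1 (x1=0, x2=1, x3=1, x4=0, x5=0): M1=1, M2=0, M3=1, M4=1, M5=0, M6=1, M7=0, giving Y=0. Observed 1.
Test 1: faults giving observed 1 are {M2 stuck-at-1, M3 stuck-at-0, M4 stuck-at-0, M6 stuck-at-0, M7 stuck-at-1}.
Test 2 (x1=0, x2=0, x3=1, x4=0, x5=0): fault-free M1=1, M2=0, M3=1, M4=1, M5=0, M6=1, M7=0 → 0; observed 0. Eliminates M3 stuck-at-0, M4 stuck-at-0, M6 stuck-at-0, M7 stuck-at-1.
Only M2 stuck-at-1 is consistent with every test.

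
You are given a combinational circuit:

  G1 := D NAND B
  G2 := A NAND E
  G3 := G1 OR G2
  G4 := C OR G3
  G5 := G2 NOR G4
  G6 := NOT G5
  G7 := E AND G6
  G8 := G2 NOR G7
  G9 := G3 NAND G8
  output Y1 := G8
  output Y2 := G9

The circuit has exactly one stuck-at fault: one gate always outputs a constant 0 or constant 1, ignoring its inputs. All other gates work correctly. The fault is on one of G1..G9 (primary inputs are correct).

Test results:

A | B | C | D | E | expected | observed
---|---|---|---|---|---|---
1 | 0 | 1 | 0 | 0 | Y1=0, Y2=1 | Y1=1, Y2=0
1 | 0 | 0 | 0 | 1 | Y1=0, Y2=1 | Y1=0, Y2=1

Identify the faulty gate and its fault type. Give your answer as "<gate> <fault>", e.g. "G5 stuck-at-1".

G2 stuck-at-0

Fault-free values for test 1 (A=1, B=0, C=1, D=0, E=0): G1=1, G2=1, G3=1, G4=1, G5=0, G6=1, G7=0, G8=0, G9=1, giving Y1=0, Y2=1. Observed Y1=1, Y2=0.
Test 1: faults giving observed Y1=1, Y2=0 are {G2 stuck-at-0, G8 stuck-at-1}.
Test 2 (A=1, B=0, C=0, D=0, E=1): fault-free G1=1, G2=0, G3=1, G4=1, G5=0, G6=1, G7=1, G8=0, G9=1 → Y1=0, Y2=1; observed Y1=0, Y2=1. Eliminates G8 stuck-at-1.
Only G2 stuck-at-0 is consistent with every test.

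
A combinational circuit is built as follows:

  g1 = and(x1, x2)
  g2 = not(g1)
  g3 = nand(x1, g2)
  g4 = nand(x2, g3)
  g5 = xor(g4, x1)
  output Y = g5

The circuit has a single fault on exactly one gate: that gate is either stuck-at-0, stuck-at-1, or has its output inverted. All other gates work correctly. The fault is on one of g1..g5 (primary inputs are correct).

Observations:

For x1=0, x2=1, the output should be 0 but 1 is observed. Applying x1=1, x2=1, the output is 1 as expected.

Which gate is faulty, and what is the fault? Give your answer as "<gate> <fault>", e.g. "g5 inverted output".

Fault-free values for test 1 (x1=0, x2=1): g1=0, g2=1, g3=1, g4=0, g5=0, giving Y=0. Observed 1.
Test 1: faults giving observed 1 are {g3 stuck-at-0, g3 inverted output, g4 stuck-at-1, g4 inverted output, g5 stuck-at-1, g5 inverted output}.
Test 2 (x1=1, x2=1): fault-free g1=1, g2=0, g3=1, g4=0, g5=1 → 1; observed 1. Eliminates g3 stuck-at-0, g3 inverted output, g4 stuck-at-1, g4 inverted output, g5 inverted output.
Only g5 stuck-at-1 is consistent with every test.

g5 stuck-at-1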